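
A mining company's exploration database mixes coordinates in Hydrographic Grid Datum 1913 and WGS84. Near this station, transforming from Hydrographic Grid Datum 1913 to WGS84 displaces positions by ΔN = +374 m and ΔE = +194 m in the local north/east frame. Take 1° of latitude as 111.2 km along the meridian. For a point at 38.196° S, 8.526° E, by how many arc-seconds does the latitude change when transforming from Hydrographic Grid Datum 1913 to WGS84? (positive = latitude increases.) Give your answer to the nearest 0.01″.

1° of latitude = 111.2 km, so Δφ = 374.0 / 111200 = 0.0033633° = 12.108″.

Δφ = 12.11″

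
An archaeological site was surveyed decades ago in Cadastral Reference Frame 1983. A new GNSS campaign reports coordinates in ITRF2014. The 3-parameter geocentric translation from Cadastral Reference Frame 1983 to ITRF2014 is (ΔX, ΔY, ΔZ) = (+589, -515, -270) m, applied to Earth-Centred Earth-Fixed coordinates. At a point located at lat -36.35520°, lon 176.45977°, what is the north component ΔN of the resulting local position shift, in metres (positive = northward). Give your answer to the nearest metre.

ΔN = -585 m

At φ = -36.35520°, λ = 176.45977°: sin φ = -0.592789, cos φ = 0.805358, sin λ = 0.061749, cos λ = -0.998092.
ΔN = −sin φ cos λ·ΔX − sin φ sin λ·ΔY + cos φ·ΔZ = −(-0.592789)(-0.998092)(589) − (-0.592789)(0.061749)(-515) + (0.805358)(-270) = -584.78 m.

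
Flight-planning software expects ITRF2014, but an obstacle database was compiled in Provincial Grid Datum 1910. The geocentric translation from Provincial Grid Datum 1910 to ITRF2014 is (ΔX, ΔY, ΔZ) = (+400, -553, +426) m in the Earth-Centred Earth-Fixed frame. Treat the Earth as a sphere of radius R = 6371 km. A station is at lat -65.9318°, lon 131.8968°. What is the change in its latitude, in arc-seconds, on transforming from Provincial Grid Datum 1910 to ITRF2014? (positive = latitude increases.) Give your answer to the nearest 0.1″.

Δφ = -14.4″

sin φ = -0.913061, cos φ = 0.407824, sin λ = 0.744349, cos λ = -0.667791.
North component: ΔN = −sin φ cos λ·ΔX − sin φ sin λ·ΔY + cos φ·ΔZ = −(-0.913061)(-0.667791)(400) − (-0.913061)(0.744349)(-553) + (0.407824)(426) = -446.00 m.
1° of latitude spans πR/180 = 111195 m, so Δφ = -446.00 / 111195 × 3600 = -14.439″.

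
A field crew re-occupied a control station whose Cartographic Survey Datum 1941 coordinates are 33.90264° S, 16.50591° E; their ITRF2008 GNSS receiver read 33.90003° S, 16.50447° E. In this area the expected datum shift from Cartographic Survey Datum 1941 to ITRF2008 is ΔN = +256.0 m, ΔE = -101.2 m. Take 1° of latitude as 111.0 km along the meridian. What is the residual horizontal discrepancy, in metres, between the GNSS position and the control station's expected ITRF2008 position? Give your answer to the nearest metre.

Observed coordinate differences: Δφ = +0.00261°, Δλ = -0.00144°.
Converting to metres (1° lat = 111000 m, cos φ = 0.829987): observed ΔN = 289.7 m, observed ΔE = -132.7 m.
Subtracting the expected shift leaves a residual of 289.7 − (256.0) = 33.7 m north and -132.7 − (-101.2) = -31.5 m east.
Residual distance = √(33.7² + (-31.5)²) = 46.1 m.

46 m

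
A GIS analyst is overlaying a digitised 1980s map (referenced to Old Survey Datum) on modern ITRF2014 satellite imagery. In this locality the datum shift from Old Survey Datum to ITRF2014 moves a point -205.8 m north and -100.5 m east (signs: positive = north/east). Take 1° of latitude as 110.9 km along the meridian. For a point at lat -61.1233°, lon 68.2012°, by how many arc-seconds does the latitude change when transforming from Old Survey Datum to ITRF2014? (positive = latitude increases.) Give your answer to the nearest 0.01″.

Δφ = -6.68″

1° of latitude = 110.9 km, so Δφ = -205.8 / 110900 = -0.0018557° = -6.681″.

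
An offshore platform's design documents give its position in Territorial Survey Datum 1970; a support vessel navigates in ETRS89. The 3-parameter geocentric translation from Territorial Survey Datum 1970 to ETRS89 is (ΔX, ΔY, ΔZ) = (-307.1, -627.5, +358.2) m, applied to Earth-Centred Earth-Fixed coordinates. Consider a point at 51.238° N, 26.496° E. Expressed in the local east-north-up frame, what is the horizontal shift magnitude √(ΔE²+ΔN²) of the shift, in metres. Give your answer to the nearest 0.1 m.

782.1 m

At φ = 51.238°, λ = 26.496°: sin φ = 0.779753, cos φ = 0.626087, sin λ = 0.446135, cos λ = 0.894966.
ΔE = −sin λ·ΔX + cos λ·ΔY = −(0.446135)·(-307.1) + (0.894966)·(-627.5) = -424.58 m.
ΔN = −sin φ cos λ·ΔX − sin φ sin λ·ΔY + cos φ·ΔZ = −(0.779753)(0.894966)(-307.1) − (0.779753)(0.446135)(-627.5) + (0.626087)(358.2) = 656.87 m.
Horizontal magnitude = √(ΔE² + ΔN²) = √((-424.58)² + 656.87²) = 782.14 m.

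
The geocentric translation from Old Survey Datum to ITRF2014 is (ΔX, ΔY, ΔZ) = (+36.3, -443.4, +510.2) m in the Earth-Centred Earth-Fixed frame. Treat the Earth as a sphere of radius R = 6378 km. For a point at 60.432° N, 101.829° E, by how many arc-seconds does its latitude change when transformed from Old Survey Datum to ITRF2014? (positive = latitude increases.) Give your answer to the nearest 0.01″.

Δφ = 20.56″

sin φ = 0.869771, cos φ = 0.493456, sin λ = 0.978764, cos λ = -0.204991.
North component: ΔN = −sin φ cos λ·ΔX − sin φ sin λ·ΔY + cos φ·ΔZ = −(0.869771)(-0.204991)(36.3) − (0.869771)(0.978764)(-443.4) + (0.493456)(510.2) = 635.70 m.
1° of latitude spans πR/180 = 111317 m, so Δφ = 635.70 / 111317 × 3600 = 20.559″.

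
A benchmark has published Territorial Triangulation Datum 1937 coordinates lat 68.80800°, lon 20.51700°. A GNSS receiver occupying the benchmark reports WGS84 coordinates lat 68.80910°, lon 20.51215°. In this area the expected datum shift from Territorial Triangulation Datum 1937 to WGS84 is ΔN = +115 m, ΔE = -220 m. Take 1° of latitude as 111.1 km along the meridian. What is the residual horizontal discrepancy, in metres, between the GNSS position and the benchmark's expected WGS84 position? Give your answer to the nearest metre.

26 m

Observed coordinate differences: Δφ = +0.00110°, Δλ = -0.00485°.
Converting to metres (1° lat = 111100 m, cos φ = 0.361494): observed ΔN = 122.2 m, observed ΔE = -194.8 m.
Subtracting the expected shift leaves a residual of 122.2 − (115) = 7.2 m north and -194.8 − (-220) = 25.2 m east.
Residual distance = √(7.2² + 25.2²) = 26.2 m.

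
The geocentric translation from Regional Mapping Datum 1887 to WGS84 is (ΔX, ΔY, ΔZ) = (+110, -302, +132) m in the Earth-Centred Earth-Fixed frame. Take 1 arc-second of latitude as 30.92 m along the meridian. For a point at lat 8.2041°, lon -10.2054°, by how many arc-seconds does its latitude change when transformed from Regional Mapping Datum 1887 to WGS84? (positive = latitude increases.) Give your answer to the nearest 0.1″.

Δφ = 3.5″

sin φ = 0.142700, cos φ = 0.989766, sin λ = -0.177177, cos λ = 0.984179.
North component: ΔN = −sin φ cos λ·ΔX − sin φ sin λ·ΔY + cos φ·ΔZ = −(0.142700)(0.984179)(110) − (0.142700)(-0.177177)(-302) + (0.989766)(132) = 107.56 m.
1° of latitude spans 3600 × 30.92 = 111312 m, so Δφ = 107.56 / 111312 × 3600 = 3.479″.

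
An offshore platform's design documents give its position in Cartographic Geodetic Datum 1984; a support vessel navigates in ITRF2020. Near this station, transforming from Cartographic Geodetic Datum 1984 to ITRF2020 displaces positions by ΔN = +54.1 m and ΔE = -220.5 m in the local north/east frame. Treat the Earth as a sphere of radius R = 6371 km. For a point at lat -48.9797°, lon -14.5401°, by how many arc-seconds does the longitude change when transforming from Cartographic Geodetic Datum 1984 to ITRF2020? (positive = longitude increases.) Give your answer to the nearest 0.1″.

Δλ = -10.9″

At latitude -48.9797°, cos φ = 0.656326.
One radian of longitude at latitude φ spans R cos φ, so Δλ = ΔE / (R cos φ) = -220.5 / (6371000 × 0.656326) = -5.2733e-05 rad = -10.877″.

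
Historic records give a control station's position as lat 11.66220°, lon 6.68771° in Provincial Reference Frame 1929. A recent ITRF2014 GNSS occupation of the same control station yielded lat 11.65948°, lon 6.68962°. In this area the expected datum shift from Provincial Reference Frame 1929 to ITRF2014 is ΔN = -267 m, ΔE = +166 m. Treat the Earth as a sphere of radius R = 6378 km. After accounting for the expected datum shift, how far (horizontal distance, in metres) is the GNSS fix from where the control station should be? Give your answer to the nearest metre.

55 m

Observed coordinate differences: Δφ = -0.00272°, Δλ = +0.00191°.
Converting to metres (1° lat = 111317 m, cos φ = 0.979356): observed ΔN = -302.8 m, observed ΔE = 208.2 m.
Subtracting the expected shift leaves a residual of -302.8 − (-267) = -35.8 m north and 208.2 − (166) = 42.2 m east.
Residual distance = √((-35.8)² + 42.2²) = 55.3 m.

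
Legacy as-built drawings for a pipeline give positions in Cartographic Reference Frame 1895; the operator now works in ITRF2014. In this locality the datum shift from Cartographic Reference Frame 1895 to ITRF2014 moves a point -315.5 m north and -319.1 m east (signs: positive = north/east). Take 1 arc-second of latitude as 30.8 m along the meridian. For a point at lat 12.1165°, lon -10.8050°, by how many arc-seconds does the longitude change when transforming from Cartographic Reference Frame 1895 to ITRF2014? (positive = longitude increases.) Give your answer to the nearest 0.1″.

At latitude 12.1165°, cos φ = 0.977723.
1″ of longitude at this latitude = 30.80 × cos φ = 30.1139 m, so Δλ = -319.1 / 30.1139 = -10.596″.

Δλ = -10.6″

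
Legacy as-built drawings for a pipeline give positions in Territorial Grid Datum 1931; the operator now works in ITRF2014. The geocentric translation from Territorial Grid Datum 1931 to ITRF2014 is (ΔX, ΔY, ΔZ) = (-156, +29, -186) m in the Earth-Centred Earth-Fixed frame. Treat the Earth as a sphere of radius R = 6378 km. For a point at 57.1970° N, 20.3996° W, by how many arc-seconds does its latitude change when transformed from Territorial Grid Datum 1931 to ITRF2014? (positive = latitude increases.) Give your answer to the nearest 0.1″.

sin φ = 0.840538, cos φ = 0.541752, sin λ = -0.348566, cos λ = 0.937284.
North component: ΔN = −sin φ cos λ·ΔX − sin φ sin λ·ΔY + cos φ·ΔZ = −(0.840538)(0.937284)(-156) − (0.840538)(-0.348566)(29) + (0.541752)(-186) = 30.63 m.
1° of latitude spans πR/180 = 111317 m, so Δφ = 30.63 / 111317 × 3600 = 0.991″.

Δφ = 1.0″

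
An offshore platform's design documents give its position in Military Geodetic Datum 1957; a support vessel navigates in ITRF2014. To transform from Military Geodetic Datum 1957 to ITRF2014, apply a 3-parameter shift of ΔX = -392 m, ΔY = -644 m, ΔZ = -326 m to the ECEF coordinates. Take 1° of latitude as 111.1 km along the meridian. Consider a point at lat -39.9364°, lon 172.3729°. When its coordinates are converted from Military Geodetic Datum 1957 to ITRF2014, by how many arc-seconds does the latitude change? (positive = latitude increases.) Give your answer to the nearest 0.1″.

sin φ = -0.641937, cos φ = 0.766757, sin λ = 0.132725, cos λ = -0.991153.
North component: ΔN = −sin φ cos λ·ΔX − sin φ sin λ·ΔY + cos φ·ΔZ = −(-0.641937)(-0.991153)(-392) − (-0.641937)(0.132725)(-644) + (0.766757)(-326) = -55.42 m.
1° of latitude spans 111100 m, so Δφ = -55.42 / 111100 × 3600 = -1.796″.

Δφ = -1.8″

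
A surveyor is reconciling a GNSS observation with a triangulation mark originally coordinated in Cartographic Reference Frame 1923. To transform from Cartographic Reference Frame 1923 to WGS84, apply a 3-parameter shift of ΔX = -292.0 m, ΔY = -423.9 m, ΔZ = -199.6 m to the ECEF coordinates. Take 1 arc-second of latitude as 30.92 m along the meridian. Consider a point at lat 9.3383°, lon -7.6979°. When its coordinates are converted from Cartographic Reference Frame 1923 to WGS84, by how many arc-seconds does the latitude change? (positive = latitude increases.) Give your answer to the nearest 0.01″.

Δφ = -5.15″

sin φ = 0.162263, cos φ = 0.986747, sin λ = -0.133950, cos λ = 0.990988.
North component: ΔN = −sin φ cos λ·ΔX − sin φ sin λ·ΔY + cos φ·ΔZ = −(0.162263)(0.990988)(-292.0) − (0.162263)(-0.133950)(-423.9) + (0.986747)(-199.6) = -159.21 m.
1° of latitude spans 3600 × 30.92 = 111312 m, so Δφ = -159.21 / 111312 × 3600 = -5.149″.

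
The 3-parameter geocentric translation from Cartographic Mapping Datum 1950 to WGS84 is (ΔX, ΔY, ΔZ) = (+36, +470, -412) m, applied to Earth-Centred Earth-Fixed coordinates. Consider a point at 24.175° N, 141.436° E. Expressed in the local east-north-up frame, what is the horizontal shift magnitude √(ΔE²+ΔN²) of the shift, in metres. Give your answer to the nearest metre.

At φ = 24.175°, λ = 141.436°: sin φ = 0.409525, cos φ = 0.912299, sin λ = 0.623388, cos λ = -0.781912.
ΔE = −sin λ·ΔX + cos λ·ΔY = −(0.623388)·(36) + (-0.781912)·(470) = -389.94 m.
ΔN = −sin φ cos λ·ΔX − sin φ sin λ·ΔY + cos φ·ΔZ = −(0.409525)(-0.781912)(36) − (0.409525)(0.623388)(470) + (0.912299)(-412) = -484.33 m.
Horizontal magnitude = √(ΔE² + ΔN²) = √((-389.94)² + (-484.33)²) = 621.79 m.

622 m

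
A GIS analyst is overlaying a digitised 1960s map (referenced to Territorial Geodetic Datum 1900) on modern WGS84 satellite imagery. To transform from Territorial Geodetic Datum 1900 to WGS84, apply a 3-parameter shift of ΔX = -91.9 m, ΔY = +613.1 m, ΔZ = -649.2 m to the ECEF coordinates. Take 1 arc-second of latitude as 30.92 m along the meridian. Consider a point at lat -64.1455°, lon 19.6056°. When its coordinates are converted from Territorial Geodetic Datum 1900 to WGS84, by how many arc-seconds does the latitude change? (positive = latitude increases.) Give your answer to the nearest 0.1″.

sin φ = -0.899904, cos φ = 0.436087, sin λ = 0.335544, cos λ = 0.942025.
North component: ΔN = −sin φ cos λ·ΔX − sin φ sin λ·ΔY + cos φ·ΔZ = −(-0.899904)(0.942025)(-91.9) − (-0.899904)(0.335544)(613.1) + (0.436087)(-649.2) = -175.88 m.
1° of latitude spans 3600 × 30.92 = 111312 m, so Δφ = -175.88 / 111312 × 3600 = -5.688″.

Δφ = -5.7″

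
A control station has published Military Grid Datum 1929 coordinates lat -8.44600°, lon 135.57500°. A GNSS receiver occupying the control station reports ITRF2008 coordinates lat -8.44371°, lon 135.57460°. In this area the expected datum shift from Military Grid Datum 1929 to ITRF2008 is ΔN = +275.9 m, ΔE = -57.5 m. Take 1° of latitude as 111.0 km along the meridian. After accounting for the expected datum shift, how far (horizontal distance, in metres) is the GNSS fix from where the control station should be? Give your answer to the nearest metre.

Observed coordinate differences: Δφ = +0.00229°, Δλ = -0.00040°.
Converting to metres (1° lat = 111000 m, cos φ = 0.989155): observed ΔN = 254.2 m, observed ΔE = -43.9 m.
Subtracting the expected shift leaves a residual of 254.2 − (275.9) = -21.7 m north and -43.9 − (-57.5) = 13.6 m east.
Residual distance = √((-21.7)² + 13.6²) = 25.6 m.

26 m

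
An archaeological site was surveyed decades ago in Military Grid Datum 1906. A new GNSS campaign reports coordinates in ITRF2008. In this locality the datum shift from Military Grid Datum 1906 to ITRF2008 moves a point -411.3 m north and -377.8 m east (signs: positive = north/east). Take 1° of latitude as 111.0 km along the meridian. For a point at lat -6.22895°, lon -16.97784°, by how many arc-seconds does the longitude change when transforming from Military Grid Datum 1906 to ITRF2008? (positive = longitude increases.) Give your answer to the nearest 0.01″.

Δλ = -12.33″

At latitude -6.22895°, cos φ = 0.994096.
1° of longitude at this latitude = 111.0 × cos φ = 110.34 km, so Δλ = -377.8 / 110344.7 = -0.0034238° = -12.326″.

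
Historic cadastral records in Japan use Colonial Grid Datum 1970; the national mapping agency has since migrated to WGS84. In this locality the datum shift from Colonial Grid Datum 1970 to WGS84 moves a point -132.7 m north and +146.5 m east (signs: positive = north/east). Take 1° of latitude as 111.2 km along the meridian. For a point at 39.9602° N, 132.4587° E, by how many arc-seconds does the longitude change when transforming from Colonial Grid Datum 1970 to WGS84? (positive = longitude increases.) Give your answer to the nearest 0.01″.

At latitude 39.9602°, cos φ = 0.766491.
1° of longitude at this latitude = 111.2 × cos φ = 85.23 km, so Δλ = 146.5 / 85233.8 = 0.0017188° = 6.188″.

Δλ = 6.19″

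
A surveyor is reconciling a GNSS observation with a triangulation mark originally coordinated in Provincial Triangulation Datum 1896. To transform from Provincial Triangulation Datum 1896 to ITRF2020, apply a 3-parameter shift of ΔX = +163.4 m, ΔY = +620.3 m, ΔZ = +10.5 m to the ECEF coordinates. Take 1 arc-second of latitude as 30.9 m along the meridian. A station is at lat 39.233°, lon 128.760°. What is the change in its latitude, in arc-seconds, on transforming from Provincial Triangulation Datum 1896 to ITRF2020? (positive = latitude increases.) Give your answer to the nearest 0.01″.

sin φ = 0.632476, cos φ = 0.774580, sin λ = 0.779775, cos λ = -0.626060.
North component: ΔN = −sin φ cos λ·ΔX − sin φ sin λ·ΔY + cos φ·ΔZ = −(0.632476)(-0.626060)(163.4) − (0.632476)(0.779775)(620.3) + (0.774580)(10.5) = -233.09 m.
1° of latitude spans 3600 × 30.90 = 111240 m, so Δφ = -233.09 / 111240 × 3600 = -7.543″.

Δφ = -7.54″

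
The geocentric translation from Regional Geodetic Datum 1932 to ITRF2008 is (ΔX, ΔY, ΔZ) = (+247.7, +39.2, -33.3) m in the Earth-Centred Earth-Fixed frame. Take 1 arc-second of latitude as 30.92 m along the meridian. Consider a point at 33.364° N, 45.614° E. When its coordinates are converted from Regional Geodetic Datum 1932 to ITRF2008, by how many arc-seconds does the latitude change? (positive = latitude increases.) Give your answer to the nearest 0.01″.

Δφ = -4.48″

sin φ = 0.549956, cos φ = 0.835194, sin λ = 0.714644, cos λ = 0.699489.
North component: ΔN = −sin φ cos λ·ΔX − sin φ sin λ·ΔY + cos φ·ΔZ = −(0.549956)(0.699489)(247.7) − (0.549956)(0.714644)(39.2) + (0.835194)(-33.3) = -138.51 m.
1° of latitude spans 3600 × 30.92 = 111312 m, so Δφ = -138.51 / 111312 × 3600 = -4.479″.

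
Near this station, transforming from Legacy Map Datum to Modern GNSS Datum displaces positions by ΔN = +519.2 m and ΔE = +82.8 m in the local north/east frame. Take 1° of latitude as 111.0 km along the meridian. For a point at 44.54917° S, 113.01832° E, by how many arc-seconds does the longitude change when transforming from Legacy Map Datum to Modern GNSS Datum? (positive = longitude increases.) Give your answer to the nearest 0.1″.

Δλ = 3.8″

At latitude -44.54917°, cos φ = 0.712649.
1° of longitude at this latitude = 111.0 × cos φ = 79.10 km, so Δλ = 82.8 / 79104.0 = 0.0010467° = 3.768″.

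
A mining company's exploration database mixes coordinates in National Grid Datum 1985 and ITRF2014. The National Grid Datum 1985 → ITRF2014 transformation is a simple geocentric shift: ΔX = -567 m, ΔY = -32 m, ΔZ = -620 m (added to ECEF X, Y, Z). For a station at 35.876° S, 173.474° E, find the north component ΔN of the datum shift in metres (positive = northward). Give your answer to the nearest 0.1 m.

The local north axis is (−sin φ cos λ, −sin φ sin λ, cos φ), giving ΔN = 330.128 − 2.131 − 502.378 = -174.38 m.

ΔN = -174.4 m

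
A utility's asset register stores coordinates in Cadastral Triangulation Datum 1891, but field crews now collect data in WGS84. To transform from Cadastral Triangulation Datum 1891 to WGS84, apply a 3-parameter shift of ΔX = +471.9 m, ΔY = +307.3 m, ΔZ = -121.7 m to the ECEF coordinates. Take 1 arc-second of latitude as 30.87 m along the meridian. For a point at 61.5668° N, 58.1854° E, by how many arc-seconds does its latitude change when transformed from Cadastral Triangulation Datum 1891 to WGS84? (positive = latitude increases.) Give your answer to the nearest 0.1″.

Δφ = -16.4″

sin φ = 0.879373, cos φ = 0.476134, sin λ = 0.849758, cos λ = 0.527172.
North component: ΔN = −sin φ cos λ·ΔX − sin φ sin λ·ΔY + cos φ·ΔZ = −(0.879373)(0.527172)(471.9) − (0.879373)(0.849758)(307.3) + (0.476134)(-121.7) = -506.34 m.
1° of latitude spans 3600 × 30.87 = 111132 m, so Δφ = -506.34 / 111132 × 3600 = -16.402″.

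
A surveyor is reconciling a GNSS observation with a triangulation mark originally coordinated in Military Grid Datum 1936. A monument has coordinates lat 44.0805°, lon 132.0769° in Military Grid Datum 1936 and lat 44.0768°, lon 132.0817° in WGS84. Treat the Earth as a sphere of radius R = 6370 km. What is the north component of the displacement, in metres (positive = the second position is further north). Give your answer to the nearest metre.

Δφ = 44.0768° − 44.0805° = -0.0037°; Δλ = 132.0817° − 132.0769° = +0.0048°.
1° along a meridian = πR/180 = 111177 m.
ΔN = Δφ × 111177 = -411.4 m; ΔE = Δλ × 111177 × cos(44.0805°) = +0.0048 × 111177 × 0.718363 = 383.4 m.

ΔN = -411 m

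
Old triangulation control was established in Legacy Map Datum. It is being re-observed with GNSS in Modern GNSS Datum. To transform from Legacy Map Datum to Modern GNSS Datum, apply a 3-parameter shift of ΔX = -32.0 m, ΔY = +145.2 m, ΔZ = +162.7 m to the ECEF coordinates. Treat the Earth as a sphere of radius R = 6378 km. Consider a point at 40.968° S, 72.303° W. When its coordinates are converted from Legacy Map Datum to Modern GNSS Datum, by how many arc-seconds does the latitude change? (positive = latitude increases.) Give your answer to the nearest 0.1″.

sin φ = -0.655637, cos φ = 0.755076, sin λ = -0.952677, cos λ = 0.303983.
North component: ΔN = −sin φ cos λ·ΔX − sin φ sin λ·ΔY + cos φ·ΔZ = −(-0.655637)(0.303983)(-32.0) − (-0.655637)(-0.952677)(145.2) + (0.755076)(162.7) = 25.78 m.
1° of latitude spans πR/180 = 111317 m, so Δφ = 25.78 / 111317 × 3600 = 0.834″.

Δφ = 0.8″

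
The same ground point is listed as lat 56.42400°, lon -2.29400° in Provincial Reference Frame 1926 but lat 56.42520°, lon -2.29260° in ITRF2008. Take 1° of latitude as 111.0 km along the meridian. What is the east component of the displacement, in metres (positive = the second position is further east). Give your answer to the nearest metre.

ΔE = 86 m

Δφ = 56.42520° − 56.42400° = +0.00120°; Δλ = -2.29260° − -2.29400° = +0.00140°.
ΔN = Δφ × 111000 = 133.2 m; ΔE = Δλ × 111000 × cos(56.42400°) = +0.00140 × 111000 × 0.553043 = 85.9 m.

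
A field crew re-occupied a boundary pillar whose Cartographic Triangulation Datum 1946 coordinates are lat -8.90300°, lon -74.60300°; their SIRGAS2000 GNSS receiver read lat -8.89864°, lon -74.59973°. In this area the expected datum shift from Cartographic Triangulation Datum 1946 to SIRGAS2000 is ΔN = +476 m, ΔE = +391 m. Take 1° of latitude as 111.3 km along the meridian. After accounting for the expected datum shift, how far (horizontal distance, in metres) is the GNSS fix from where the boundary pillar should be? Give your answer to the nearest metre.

Observed coordinate differences: Δφ = +0.00436°, Δλ = +0.00327°.
Converting to metres (1° lat = 111300 m, cos φ = 0.987952): observed ΔN = 485.3 m, observed ΔE = 359.6 m.
Subtracting the expected shift leaves a residual of 485.3 − (476) = 9.3 m north and 359.6 − (391) = -31.4 m east.
Residual distance = √(9.3² + (-31.4)²) = 32.8 m.

33 m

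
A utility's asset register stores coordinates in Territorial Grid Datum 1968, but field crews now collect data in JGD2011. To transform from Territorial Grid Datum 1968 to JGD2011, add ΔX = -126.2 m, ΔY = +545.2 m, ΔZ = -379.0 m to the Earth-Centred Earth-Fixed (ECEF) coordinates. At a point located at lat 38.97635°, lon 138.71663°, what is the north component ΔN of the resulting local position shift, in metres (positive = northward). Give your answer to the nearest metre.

ΔN = -581 m

At φ = 38.97635°, λ = 138.71663°: sin φ = 0.629000, cos φ = 0.777406, sin λ = 0.659784, cos λ = -0.751456.
ΔN = −sin φ cos λ·ΔX − sin φ sin λ·ΔY + cos φ·ΔZ = −(0.629000)(-0.751456)(-126.2) − (0.629000)(0.659784)(545.2) + (0.777406)(-379.0) = -580.55 m.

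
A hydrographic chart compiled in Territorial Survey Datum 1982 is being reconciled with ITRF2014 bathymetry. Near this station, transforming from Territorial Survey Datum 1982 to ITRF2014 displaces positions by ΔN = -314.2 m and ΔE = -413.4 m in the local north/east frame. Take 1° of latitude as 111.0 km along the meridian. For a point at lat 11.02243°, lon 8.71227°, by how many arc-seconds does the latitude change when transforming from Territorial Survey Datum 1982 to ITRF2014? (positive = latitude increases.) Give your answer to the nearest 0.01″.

1° of latitude = 111.0 km, so Δφ = -314.2 / 111000 = -0.0028306° = -10.190″.

Δφ = -10.19″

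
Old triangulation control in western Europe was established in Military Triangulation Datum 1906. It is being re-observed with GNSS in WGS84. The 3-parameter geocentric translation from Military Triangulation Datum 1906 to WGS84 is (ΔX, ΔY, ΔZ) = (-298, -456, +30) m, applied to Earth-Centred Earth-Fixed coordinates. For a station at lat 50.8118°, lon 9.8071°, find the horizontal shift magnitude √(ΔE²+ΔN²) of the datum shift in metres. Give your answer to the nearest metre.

At φ = 50.8118°, λ = 9.8071°: sin φ = 0.775075, cos φ = 0.631870, sin λ = 0.170332, cos λ = 0.985387.
ΔE = −sin λ·ΔX + cos λ·ΔY = −(0.170332)·(-298) + (0.985387)·(-456) = -398.58 m.
ΔN = −sin φ cos λ·ΔX − sin φ sin λ·ΔY + cos φ·ΔZ = −(0.775075)(0.985387)(-298) − (0.775075)(0.170332)(-456) + (0.631870)(30) = 306.75 m.
Horizontal magnitude = √(ΔE² + ΔN²) = √((-398.58)² + 306.75²) = 502.95 m.

503 m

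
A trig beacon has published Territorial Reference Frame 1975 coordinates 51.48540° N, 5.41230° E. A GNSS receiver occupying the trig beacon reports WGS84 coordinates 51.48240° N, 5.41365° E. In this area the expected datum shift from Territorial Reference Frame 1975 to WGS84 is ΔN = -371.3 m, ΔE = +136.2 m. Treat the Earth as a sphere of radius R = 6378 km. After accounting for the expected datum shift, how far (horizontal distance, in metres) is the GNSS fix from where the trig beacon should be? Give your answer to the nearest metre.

Observed coordinate differences: Δφ = -0.00300°, Δλ = +0.00135°.
Converting to metres (1° lat = 111317 m, cos φ = 0.622714): observed ΔN = -334.0 m, observed ΔE = 93.6 m.
Subtracting the expected shift leaves a residual of -334.0 − (-371.3) = 37.3 m north and 93.6 − (136.2) = -42.6 m east.
Residual distance = √(37.3² + (-42.6)²) = 56.7 m.

57 m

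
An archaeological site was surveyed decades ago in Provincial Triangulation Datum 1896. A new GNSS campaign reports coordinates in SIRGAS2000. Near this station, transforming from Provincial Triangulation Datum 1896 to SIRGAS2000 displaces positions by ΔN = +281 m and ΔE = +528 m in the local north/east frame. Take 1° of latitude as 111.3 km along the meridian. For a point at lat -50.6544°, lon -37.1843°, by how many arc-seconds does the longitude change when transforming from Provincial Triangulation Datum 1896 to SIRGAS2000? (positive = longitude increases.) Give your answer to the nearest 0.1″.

At latitude -50.6544°, cos φ = 0.633997.
1° of longitude at this latitude = 111.3 × cos φ = 70.56 km, so Δλ = 528.0 / 70563.8 = 0.0074826° = 26.937″.

Δλ = 26.9″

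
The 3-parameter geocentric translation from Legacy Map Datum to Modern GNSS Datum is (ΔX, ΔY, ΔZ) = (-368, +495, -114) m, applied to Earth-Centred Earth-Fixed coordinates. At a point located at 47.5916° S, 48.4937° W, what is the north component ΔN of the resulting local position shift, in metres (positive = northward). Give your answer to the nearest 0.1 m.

ΔN = -530.7 m

The local north axis is (−sin φ cos λ, −sin φ sin λ, cos φ), giving ΔN = -180.066 − 273.707 − 76.883 = -530.66 m.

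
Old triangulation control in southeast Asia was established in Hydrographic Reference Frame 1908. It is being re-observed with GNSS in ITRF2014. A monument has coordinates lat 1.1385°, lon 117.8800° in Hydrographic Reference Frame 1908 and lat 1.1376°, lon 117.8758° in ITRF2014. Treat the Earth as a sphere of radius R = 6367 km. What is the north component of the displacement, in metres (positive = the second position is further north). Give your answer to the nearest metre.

ΔN = -100 m

Δφ = 1.1376° − 1.1385° = -0.0009°; Δλ = 117.8758° − 117.8800° = -0.0042°.
1° along a meridian = πR/180 = 111125 m.
ΔN = Δφ × 111125 = -100.0 m; ΔE = Δλ × 111125 × cos(1.1385°) = -0.0042 × 111125 × 0.999803 = -466.6 m.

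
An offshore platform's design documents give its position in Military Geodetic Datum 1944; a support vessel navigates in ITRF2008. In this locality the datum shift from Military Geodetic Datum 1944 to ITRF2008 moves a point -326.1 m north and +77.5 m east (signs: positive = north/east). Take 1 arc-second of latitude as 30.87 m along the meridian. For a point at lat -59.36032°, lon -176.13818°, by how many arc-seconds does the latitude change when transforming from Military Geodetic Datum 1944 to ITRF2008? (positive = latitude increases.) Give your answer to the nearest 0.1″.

1″ of latitude = 30.87 m, so Δφ = -326.1 / 30.87 = -10.564″.

Δφ = -10.6″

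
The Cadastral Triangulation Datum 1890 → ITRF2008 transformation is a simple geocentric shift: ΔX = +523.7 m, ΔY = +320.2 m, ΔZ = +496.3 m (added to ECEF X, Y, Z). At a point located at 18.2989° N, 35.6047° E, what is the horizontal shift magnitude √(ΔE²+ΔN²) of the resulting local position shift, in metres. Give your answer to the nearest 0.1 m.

The local east axis at (φ, λ) is (−sin λ, cos λ, 0), so ΔE = −sin(35.6047°)·523.7 + cos(35.6047°)·320.2 = -44.55 m.
The local north axis is (−sin φ cos λ, −sin φ sin λ, cos φ), giving ΔN = -133.689 − 58.530 + 471.203 = 278.98 m.
Horizontal magnitude = √(ΔE² + ΔN²) = √((-44.55)² + 278.98²) = 282.52 m.

282.5 m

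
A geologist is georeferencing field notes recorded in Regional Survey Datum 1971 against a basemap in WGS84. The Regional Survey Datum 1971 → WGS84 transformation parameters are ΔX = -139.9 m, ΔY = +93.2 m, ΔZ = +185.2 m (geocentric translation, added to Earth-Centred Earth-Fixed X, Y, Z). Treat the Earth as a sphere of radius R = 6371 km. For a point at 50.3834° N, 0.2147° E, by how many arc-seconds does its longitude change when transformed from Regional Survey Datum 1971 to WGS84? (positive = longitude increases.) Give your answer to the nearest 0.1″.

sin φ = 0.770329, cos φ = 0.637647, sin λ = 0.003747, cos λ = 0.999993.
East component: ΔE = −sin λ·ΔX + cos λ·ΔY = −(0.003747)(-139.9) + (0.999993)(93.2) = 93.72 m.
1° of latitude spans πR/180 = 111195 m; at latitude φ, 1° of longitude spans that × cos φ = 70903.1 m, so Δλ = 93.72 / 70903.1 × 3600 = 4.759″.

Δλ = 4.8″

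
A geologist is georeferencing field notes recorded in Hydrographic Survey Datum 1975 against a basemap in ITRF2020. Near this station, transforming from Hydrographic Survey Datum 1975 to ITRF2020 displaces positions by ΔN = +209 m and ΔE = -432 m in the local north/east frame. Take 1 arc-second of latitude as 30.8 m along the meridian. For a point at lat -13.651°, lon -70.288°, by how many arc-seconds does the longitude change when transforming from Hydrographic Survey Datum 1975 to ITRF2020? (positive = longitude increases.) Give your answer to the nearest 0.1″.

At latitude -13.651°, cos φ = 0.971751.
1″ of longitude at this latitude = 30.80 × cos φ = 29.9299 m, so Δλ = -432.0 / 29.9299 = -14.434″.

Δλ = -14.4″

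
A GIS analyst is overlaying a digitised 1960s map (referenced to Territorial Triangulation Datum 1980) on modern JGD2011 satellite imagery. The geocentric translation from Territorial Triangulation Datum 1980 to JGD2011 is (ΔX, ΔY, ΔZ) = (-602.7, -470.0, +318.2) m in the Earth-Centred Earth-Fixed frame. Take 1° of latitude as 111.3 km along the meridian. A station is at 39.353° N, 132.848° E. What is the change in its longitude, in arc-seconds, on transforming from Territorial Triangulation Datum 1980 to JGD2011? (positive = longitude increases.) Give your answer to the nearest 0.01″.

sin φ = 0.634096, cos φ = 0.773254, sin λ = 0.733160, cos λ = -0.680056.
East component: ΔE = −sin λ·ΔX + cos λ·ΔY = −(0.733160)(-602.7) + (-0.680056)(-470.0) = 761.50 m.
1° of latitude spans 111300 m; at latitude φ, 1° of longitude spans that × cos φ = 86063.2 m, so Δλ = 761.50 / 86063.2 × 3600 = 31.853″.

Δλ = 31.85″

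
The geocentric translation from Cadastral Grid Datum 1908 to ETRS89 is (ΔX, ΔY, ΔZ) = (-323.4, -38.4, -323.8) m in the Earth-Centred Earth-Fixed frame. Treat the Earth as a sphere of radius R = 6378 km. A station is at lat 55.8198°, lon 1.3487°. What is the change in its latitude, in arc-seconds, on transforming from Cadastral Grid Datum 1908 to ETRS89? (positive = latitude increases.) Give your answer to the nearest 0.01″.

sin φ = 0.827275, cos φ = 0.561798, sin λ = 0.023537, cos λ = 0.999723.
North component: ΔN = −sin φ cos λ·ΔX − sin φ sin λ·ΔY + cos φ·ΔZ = −(0.827275)(0.999723)(-323.4) − (0.827275)(0.023537)(-38.4) + (0.561798)(-323.8) = 86.30 m.
1° of latitude spans πR/180 = 111317 m, so Δφ = 86.30 / 111317 × 3600 = 2.791″.

Δφ = 2.79″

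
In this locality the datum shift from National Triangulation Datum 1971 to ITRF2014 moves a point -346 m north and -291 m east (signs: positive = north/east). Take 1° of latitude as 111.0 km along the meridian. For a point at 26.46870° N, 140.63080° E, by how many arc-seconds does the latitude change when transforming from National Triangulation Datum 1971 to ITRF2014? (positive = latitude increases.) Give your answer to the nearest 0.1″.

Δφ = -11.2″

1° of latitude = 111.0 km, so Δφ = -346.0 / 111000 = -0.0031171° = -11.222″.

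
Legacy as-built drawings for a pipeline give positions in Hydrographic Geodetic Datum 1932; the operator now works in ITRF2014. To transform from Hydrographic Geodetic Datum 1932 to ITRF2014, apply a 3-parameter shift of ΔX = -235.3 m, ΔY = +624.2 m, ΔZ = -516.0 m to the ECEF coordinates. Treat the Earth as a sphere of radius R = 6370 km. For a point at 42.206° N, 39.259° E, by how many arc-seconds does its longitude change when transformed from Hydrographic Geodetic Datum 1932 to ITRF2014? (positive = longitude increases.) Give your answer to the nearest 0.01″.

Δλ = 27.64″

sin φ = 0.671798, cos φ = 0.740734, sin λ = 0.632827, cos λ = 0.774293.
East component: ΔE = −sin λ·ΔX + cos λ·ΔY = −(0.632827)(-235.3) + (0.774293)(624.2) = 632.22 m.
1° of latitude spans πR/180 = 111177 m; at latitude φ, 1° of longitude spans that × cos φ = 82353.0 m, so Δλ = 632.22 / 82353.0 × 3600 = 27.637″.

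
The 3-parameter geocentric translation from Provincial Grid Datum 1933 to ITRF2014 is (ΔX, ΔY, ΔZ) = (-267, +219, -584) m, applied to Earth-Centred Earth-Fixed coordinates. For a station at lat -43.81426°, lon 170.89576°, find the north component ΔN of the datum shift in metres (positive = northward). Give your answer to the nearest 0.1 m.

The local north axis is (−sin φ cos λ, −sin φ sin λ, cos φ), giving ΔN = 182.521 + 23.991 − 421.407 = -214.90 m.

ΔN = -214.9 m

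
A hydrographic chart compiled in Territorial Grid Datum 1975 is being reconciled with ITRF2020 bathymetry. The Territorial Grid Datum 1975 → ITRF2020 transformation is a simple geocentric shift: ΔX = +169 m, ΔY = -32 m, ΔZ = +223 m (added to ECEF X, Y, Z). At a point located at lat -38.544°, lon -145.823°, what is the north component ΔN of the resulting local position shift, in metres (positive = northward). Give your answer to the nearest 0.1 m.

ΔN = 98.5 m

The local north axis is (−sin φ cos λ, −sin φ sin λ, cos φ), giving ΔN = -87.121 + 11.201 + 174.415 = 98.50 m.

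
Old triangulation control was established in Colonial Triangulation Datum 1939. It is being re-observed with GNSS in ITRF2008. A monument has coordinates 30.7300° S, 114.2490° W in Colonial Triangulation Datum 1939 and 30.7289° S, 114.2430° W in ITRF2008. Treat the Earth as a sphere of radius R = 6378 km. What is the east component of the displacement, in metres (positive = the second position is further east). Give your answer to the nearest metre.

Δφ = -30.7289° − -30.7300° = +0.0011°; Δλ = -114.2430° − -114.2490° = +0.0060°.
1° along a meridian = πR/180 = 111317 m.
ΔN = Δφ × 111317 = 122.4 m; ΔE = Δλ × 111317 × cos(-30.7300°) = +0.0060 × 111317 × 0.859585 = 574.1 m.

ΔE = 574 m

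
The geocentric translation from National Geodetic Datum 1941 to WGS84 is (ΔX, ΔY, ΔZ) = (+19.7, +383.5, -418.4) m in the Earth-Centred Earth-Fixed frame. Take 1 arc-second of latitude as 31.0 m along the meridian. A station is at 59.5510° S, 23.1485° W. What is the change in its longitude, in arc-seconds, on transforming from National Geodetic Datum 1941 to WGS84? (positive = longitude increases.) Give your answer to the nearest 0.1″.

sin φ = -0.862081, cos φ = 0.506771, sin λ = -0.393116, cos λ = 0.919489.
East component: ΔE = −sin λ·ΔX + cos λ·ΔY = −(-0.393116)(19.7) + (0.919489)(383.5) = 360.37 m.
1° of latitude spans 3600 × 31.00 = 111600 m; at latitude φ, 1° of longitude spans that × cos φ = 56555.7 m, so Δλ = 360.37 / 56555.7 × 3600 = 22.939″.

Δλ = 22.9″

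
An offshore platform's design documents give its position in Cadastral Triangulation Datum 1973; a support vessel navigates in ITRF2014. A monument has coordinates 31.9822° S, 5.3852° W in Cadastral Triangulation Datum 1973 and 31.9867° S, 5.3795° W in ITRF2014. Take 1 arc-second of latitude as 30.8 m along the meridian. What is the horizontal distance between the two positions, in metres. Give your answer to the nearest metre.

732 m

Δφ = -31.9867° − -31.9822° = -0.0045°; Δλ = -5.3795° − -5.3852° = +0.0057°.
1° of latitude = 3600 × 30.80 = 110880 m.
ΔN = Δφ × 110880 = -499.0 m; ΔE = Δλ × 110880 × cos(-31.9822°) = +0.0057 × 110880 × 0.848213 = 536.1 m.
Distance = √(ΔE² + ΔN²) = √(536.1² + (-499.0)²) = 732.4 m.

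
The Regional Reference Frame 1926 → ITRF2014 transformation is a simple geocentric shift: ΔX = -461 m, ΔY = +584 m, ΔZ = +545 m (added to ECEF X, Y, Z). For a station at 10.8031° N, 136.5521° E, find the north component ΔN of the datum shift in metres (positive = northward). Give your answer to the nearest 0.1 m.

ΔN = 397.3 m

The local north axis is (−sin φ cos λ, −sin φ sin λ, cos φ), giving ΔN = -62.732 − 75.276 + 535.341 = 397.33 m.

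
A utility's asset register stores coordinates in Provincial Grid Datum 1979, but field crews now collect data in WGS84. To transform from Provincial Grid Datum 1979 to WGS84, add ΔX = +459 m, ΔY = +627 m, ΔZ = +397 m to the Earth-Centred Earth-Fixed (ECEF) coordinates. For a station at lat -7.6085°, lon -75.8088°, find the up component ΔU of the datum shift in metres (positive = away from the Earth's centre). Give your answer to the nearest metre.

ΔU = -544 m

The local up (radial) axis is (cos φ cos λ, cos φ sin λ, sin φ), giving ΔU = 111.537 − 602.514 − 52.564 = -543.54 m.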